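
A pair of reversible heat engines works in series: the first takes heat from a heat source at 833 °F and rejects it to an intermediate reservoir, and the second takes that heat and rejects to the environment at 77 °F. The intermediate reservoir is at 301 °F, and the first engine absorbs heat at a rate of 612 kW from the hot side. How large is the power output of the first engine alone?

Ẇ₁ ≈ 252 kW

T_H = 833 °F → (833 − 32) × 5/9 = 445.00 °C = 718.15 K.
T_C = 77 °F → (77 − 32) × 5/9 = 25.00 °C = 298.15 K.
T_m = 301 °F → (301 − 32) × 5/9 = 149.44 °C = 422.59 K.
First-stage efficiency η₁ = 1 − T_m/T_H = 1 − 422.59/718.15 = 0.4116.
W₁ = η₁·Q_H = 0.4116 × 612 = 252 kW.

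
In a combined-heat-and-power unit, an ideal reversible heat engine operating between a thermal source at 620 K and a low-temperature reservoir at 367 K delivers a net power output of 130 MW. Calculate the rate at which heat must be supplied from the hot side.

Q̇_H ≈ 318.6 MW

The Carnot efficiency is η = 1 − T_C/T_H = 1 − 367.00/620.00 = 0.4081.
Q_H = W/η = 130/0.4081 = 318.6 MW.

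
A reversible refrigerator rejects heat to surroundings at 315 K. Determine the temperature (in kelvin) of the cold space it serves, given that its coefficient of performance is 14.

COP_R = T_C/(T_H − T_C) ⇒ T_C = T_H·COP_R/(1 + COP_R) = 315.00 × 14/(1 + 14) = 294.0 K.

T_C ≈ 294.0 K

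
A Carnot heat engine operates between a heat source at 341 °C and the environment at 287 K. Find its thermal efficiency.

η ≈ 0.5327

T_H = 341 °C → 341 + 273.15 = 614.15 K.
Since the cycle is reversible, η = 1 − T_C/T_H = 1 − 287.00/614.15 = 0.5327.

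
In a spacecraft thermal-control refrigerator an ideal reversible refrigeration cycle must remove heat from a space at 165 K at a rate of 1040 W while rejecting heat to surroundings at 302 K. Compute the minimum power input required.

Ẇ_in ≈ 864 W

COP_R = T_C/(T_H − T_C) = 165.00/137.00 = 1.2044.
W = Q_C/COP_R = 1040/1.2044 = 864 W.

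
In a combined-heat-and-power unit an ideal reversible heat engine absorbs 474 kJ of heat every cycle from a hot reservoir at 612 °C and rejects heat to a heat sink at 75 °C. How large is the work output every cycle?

W ≈ 288 kJ

T_H = 612 °C → 612 + 273.15 = 885.15 K.
T_C = 75 °C → 75 + 273.15 = 348.15 K.
Carnot efficiency: η = 1 − T_C/T_H = 1 − 348.15/885.15 = 0.6067.
W = η·Q_H = 0.6067 × 474 = 288 kJ.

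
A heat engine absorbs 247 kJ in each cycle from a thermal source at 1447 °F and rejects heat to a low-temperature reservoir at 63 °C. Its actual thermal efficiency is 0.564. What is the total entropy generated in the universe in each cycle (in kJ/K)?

ΔS_univ ≈ 0.0872 kJ/K

T_H = 1447 °F → (1447 − 32) × 5/9 = 786.11 °C = 1059.26 K.
T_C = 63 °C → 63 + 273.15 = 336.15 K.
W = η·Q_H = 0.564 × 247 = 139.3 kJ, so Q_C = Q_H − W = 107.7 kJ.
Reservoir entropy changes: ΔS_H = −Q_H/T_H = −247/1059.26 = -0.2332 kJ/K and ΔS_C = +Q_C/T_C = 107.7/336.15 = 0.3204 kJ/K.
ΔS_univ = −Q_H/T_H + Q_C/T_C = 0.0872 kJ/K (> 0, since η = 0.564 < η_Carnot = 0.683).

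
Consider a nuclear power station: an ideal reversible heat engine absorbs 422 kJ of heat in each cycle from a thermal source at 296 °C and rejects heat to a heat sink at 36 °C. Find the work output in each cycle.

W ≈ 192.8 kJ

T_H = 296 °C → 296 + 273.15 = 569.15 K.
T_C = 36 °C → 36 + 273.15 = 309.15 K.
η_rev = 1 − T_C/T_H = 1 − 309.15/569.15 = 0.4568.
W = η·Q_H = 0.4568 × 422 = 192.8 kJ.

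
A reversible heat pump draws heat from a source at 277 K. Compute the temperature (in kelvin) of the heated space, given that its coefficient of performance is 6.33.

COP_HP = T_H/(T_H − T_C) ⇒ T_H = T_C·COP_HP/(COP_HP − 1) = 277.00 × 6.33/(6.33 − 1) = 329.0 K.

T_H ≈ 329.0 K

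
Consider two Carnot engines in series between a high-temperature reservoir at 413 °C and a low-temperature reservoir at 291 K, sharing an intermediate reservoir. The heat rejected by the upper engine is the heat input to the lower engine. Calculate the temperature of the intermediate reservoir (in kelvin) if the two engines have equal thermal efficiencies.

T_H = 413 °C → 413 + 273.15 = 686.15 K.
Equal efficiencies require 1 − T_m/T_H = 1 − T_C/T_m, i.e. T_m/T_H = T_C/T_m, so T_m = √(T_H·T_C) = √(686.15 × 291.00) = 447 K.

T_m ≈ 447 K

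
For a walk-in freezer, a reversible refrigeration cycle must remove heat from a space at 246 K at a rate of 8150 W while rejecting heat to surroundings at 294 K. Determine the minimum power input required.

Carnot COP: COP_R = T_C/(T_H − T_C) = 246.00/48.00 = 5.1250.
W = Q_C/COP_R = 8150/5.1250 = 1590 W.

Ẇ_in ≈ 1590 W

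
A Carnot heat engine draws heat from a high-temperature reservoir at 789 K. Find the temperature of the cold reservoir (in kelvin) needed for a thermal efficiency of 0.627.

T_C ≈ 294 K

From η = 1 − T_C/T_H, T_C = T_H·(1 − η) = 789.00 × (1 − 0.627) = 294 K.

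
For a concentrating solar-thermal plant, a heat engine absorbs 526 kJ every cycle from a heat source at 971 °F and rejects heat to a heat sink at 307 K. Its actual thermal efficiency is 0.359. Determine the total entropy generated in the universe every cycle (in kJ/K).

ΔS_univ ≈ 0.4365 kJ/K

T_H = 971 °F → (971 − 32) × 5/9 = 521.67 °C = 794.82 K.
W = η·Q_H = 0.359 × 526 = 188.8 kJ, so Q_C = Q_H − W = 337.2 kJ.
Entropy balance on the reservoirs: −Q_H/T_H = -0.6618 kJ/K, +Q_C/T_C = 1.098 kJ/K.
ΔS_univ = −Q_H/T_H + Q_C/T_C = 0.4365 kJ/K (> 0, since η = 0.359 < η_Carnot = 0.614).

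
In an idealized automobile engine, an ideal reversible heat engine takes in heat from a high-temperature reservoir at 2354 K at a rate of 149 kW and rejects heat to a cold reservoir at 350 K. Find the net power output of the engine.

The Carnot efficiency is η = 1 − T_C/T_H = 1 − 350.00/2354.00 = 0.8513.
W = η·Q_H = 0.8513 × 149 = 127 kW.

Ẇ ≈ 127 kW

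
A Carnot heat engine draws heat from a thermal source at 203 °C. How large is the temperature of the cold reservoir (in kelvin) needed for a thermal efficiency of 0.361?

T_H = 203 °C → 203 + 273.15 = 476.15 K.
From η = 1 − T_C/T_H, T_C = T_H·(1 − η) = 476.15 × (1 − 0.361) = 304 K.

T_C ≈ 304 K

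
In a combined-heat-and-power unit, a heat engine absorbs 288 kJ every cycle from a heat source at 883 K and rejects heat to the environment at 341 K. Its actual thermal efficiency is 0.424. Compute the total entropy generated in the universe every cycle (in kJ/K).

W = η·Q_H = 0.424 × 288 = 122.1 kJ, so Q_C = Q_H − W = 165.9 kJ.
Entropy balance on the reservoirs: −Q_H/T_H = -0.3262 kJ/K, +Q_C/T_C = 0.4865 kJ/K.
ΔS_univ = −Q_H/T_H + Q_C/T_C = 0.160 kJ/K (> 0, since η = 0.424 < η_Carnot = 0.614).

ΔS_univ ≈ 0.160 kJ/K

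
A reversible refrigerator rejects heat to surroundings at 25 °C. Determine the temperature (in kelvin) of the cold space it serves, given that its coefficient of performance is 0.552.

T_H = 25 °C → 25 + 273.15 = 298.15 K.
COP_R = T_C/(T_H − T_C) ⇒ T_C = T_H·COP_R/(1 + COP_R) = 298.15 × 0.552/(1 + 0.552) = 106 K.

T_C ≈ 106 K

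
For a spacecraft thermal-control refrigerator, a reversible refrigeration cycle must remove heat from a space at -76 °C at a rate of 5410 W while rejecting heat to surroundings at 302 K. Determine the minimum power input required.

Ẇ_in ≈ 2880 W

T_C = -76 °C → -76 + 273.15 = 197.15 K.
The reversible coefficient of performance is COP_R = T_C/(T_H − T_C) = 197.15/104.85 = 1.8803.
W = Q_C/COP_R = 5410/1.8803 = 2880 W.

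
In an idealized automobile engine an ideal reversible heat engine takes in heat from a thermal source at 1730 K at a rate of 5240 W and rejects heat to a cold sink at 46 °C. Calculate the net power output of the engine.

Ẇ ≈ 4270 W

T_C = 46 °C → 46 + 273.15 = 319.15 K.
Carnot efficiency: η = 1 − T_C/T_H = 1 − 319.15/1730.00 = 0.8155.
W = η·Q_H = 0.8155 × 5240 = 4270 W.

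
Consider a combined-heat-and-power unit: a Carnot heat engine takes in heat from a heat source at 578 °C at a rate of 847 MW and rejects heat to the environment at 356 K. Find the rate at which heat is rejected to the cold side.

T_H = 578 °C → 578 + 273.15 = 851.15 K.
Since the cycle is reversible, η = 1 − T_C/T_H = 1 − 356.00/851.15 = 0.5817.
For a reversible cycle Q_C/Q_H = T_C/T_H, so Q_C = 847 × 356.00/851.15 = 354 MW.

Q̇_C ≈ 354 MW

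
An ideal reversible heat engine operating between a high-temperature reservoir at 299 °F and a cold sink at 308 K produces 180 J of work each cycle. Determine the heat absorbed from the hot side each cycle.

T_H = 299 °F → (299 − 32) × 5/9 = 148.33 °C = 421.48 K.
η_rev = 1 − T_C/T_H = 1 − 308.00/421.48 = 0.2692.
Q_H = W/η = 180/0.2692 = 669 J.

Q_H ≈ 669 J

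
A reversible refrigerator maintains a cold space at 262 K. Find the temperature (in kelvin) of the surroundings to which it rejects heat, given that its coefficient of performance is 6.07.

COP_R = T_C/(T_H − T_C) ⇒ T_H = T_C·(1 + 1/COP_R) = 262.00 × (1 + 1/6.07) = 305.2 K.

T_H ≈ 305.2 K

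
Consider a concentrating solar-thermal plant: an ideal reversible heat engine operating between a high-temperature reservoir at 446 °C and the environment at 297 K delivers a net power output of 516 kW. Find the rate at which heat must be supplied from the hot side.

T_H = 446 °C → 446 + 273.15 = 719.15 K.
For a reversible engine, η = 1 − T_C/T_H = 1 − 297.00/719.15 = 0.5870.
Q_H = W/η = 516/0.5870 = 879 kW.

Q̇_H ≈ 879 kW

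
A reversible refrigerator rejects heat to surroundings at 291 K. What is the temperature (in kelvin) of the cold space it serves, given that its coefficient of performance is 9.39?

COP_R = T_C/(T_H − T_C) ⇒ T_C = T_H·COP_R/(1 + COP_R) = 291.00 × 9.39/(1 + 9.39) = 263 K.

T_C ≈ 263 K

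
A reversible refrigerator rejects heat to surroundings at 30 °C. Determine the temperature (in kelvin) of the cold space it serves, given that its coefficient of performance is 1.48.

T_H = 30 °C → 30 + 273.15 = 303.15 K.
COP_R = T_C/(T_H − T_C) ⇒ T_C = T_H·COP_R/(1 + COP_R) = 303.15 × 1.48/(1 + 1.48) = 180.9 K.

T_C ≈ 180.9 K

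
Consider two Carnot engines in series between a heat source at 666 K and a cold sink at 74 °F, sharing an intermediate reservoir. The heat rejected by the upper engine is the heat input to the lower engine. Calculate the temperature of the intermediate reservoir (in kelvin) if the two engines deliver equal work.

T_m ≈ 481 K

T_C = 74 °F → (74 − 32) × 5/9 = 23.33 °C = 296.48 K.
For reversible stages Q_m = Q_H·(T_m/T_H). Setting W₁ = Q_H(1 − T_m/T_H) equal to W₂ = Q_m(1 − T_C/T_m) = Q_H·(T_m − T_C)/T_H gives T_H − T_m = T_m − T_C, so T_m = (T_H + T_C)/2 = (666.00 + 296.48)/2 = 481 K.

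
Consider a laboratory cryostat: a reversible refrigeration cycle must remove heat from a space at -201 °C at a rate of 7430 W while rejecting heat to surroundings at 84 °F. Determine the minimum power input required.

Ẇ_in ≈ 23700 W

T_H = 84 °F → (84 − 32) × 5/9 = 28.89 °C = 302.04 K.
T_C = -201 °C → -201 + 273.15 = 72.15 K.
For a reversible refrigerator, COP_R = T_C/(T_H − T_C) = 72.15/229.89 = 0.3138.
W = Q_C/COP_R = 7430/0.3138 = 23700 W.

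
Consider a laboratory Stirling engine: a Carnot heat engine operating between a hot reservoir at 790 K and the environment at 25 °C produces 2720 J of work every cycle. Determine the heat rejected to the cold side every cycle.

Q_C ≈ 1650 J

T_C = 25 °C → 25 + 273.15 = 298.15 K.
For a reversible engine, η = 1 − T_C/T_H = 1 − 298.15/790.00 = 0.6226.
Since Q_C/Q_H = T_C/T_H and Q_H = W/η, Q_C = W·T_C/(T_H − T_C) = 2720 × 298.15/491.85 = 1650 J.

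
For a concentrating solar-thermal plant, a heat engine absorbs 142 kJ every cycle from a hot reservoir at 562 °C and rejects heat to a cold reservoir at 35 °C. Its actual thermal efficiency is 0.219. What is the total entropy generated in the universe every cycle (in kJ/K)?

ΔS_univ ≈ 0.190 kJ/K

T_H = 562 °C → 562 + 273.15 = 835.15 K.
T_C = 35 °C → 35 + 273.15 = 308.15 K.
W = η·Q_H = 0.219 × 142 = 31.10 kJ, so Q_C = Q_H − W = 110.9 kJ.
Entropy balance on the reservoirs: −Q_H/T_H = -0.1700 kJ/K, +Q_C/T_C = 0.3599 kJ/K.
ΔS_univ = −Q_H/T_H + Q_C/T_C = 0.190 kJ/K (> 0, since η = 0.219 < η_Carnot = 0.631).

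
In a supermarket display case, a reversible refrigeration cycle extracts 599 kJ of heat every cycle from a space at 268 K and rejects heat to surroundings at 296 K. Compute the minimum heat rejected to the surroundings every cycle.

Q_H ≈ 662 kJ

For a reversible cycle Q_H/Q_C = T_H/T_C, so Q_H = Q_C·T_H/T_C = 599 × 296.00/268.00 = 662 kJ.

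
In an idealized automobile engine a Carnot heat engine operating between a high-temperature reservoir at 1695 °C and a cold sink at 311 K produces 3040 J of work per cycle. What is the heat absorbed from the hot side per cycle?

T_H = 1695 °C → 1695 + 273.15 = 1968.15 K.
Carnot efficiency: η = 1 − T_C/T_H = 1 − 311.00/1968.15 = 0.8420.
Q_H = W/η = 3040/0.8420 = 3610 J.

Q_H ≈ 3610 J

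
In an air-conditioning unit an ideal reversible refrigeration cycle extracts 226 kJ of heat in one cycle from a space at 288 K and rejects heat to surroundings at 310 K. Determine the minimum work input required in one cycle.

W_in ≈ 17.3 kJ

The reversible coefficient of performance is COP_R = T_C/(T_H − T_C) = 288.00/22.00 = 13.0909.
W = Q_C/COP_R = 226/13.0909 = 17.3 kJ.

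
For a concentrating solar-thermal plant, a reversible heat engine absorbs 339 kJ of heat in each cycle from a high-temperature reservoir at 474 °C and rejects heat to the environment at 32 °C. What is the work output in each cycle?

T_H = 474 °C → 474 + 273.15 = 747.15 K.
T_C = 32 °C → 32 + 273.15 = 305.15 K.
For a reversible engine, η = 1 − T_C/T_H = 1 − 305.15/747.15 = 0.5916.
W = η·Q_H = 0.5916 × 339 = 201 kJ.

W ≈ 201 kJ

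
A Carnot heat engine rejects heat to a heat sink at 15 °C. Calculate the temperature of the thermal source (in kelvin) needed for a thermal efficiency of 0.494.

T_H ≈ 569 K

T_C = 15 °C → 15 + 273.15 = 288.15 K.
From η = 1 − T_C/T_H, solving for T_H gives T_H = T_C/(1 − η) = 288.15/(1 − 0.494) = 569 K.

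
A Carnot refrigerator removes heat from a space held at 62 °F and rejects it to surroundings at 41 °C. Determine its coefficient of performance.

COP_R ≈ 11.9

T_H = 41 °C → 41 + 273.15 = 314.15 K.
T_C = 62 °F → (62 − 32) × 5/9 = 16.67 °C = 289.82 K.
COP_R = T_C/(T_H − T_C) = 289.82/(314.15 − 289.82) = 11.9.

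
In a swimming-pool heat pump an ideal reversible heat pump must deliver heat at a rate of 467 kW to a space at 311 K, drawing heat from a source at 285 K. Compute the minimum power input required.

The Carnot heat-pump COP is COP_HP = T_H/(T_H − T_C) = 311.00/26.00 = 11.9615.
W = Q_H/COP_HP = 467/11.9615 = 39.04 kW.

Ẇ_in ≈ 39.04 kW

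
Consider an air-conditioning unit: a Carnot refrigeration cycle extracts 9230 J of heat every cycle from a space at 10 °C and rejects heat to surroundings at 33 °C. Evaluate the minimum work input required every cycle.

T_H = 33 °C → 33 + 273.15 = 306.15 K.
T_C = 10 °C → 10 + 273.15 = 283.15 K.
For a reversible refrigerator, COP_R = T_C/(T_H − T_C) = 283.15/23.00 = 12.3109.
W = Q_C/COP_R = 9230/12.3109 = 750 J.

W_in ≈ 750 J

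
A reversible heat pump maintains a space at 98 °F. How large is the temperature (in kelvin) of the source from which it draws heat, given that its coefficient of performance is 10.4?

T_H = 98 °F → (98 − 32) × 5/9 = 36.67 °C = 309.82 K.
COP_HP = T_H/(T_H − T_C) ⇒ T_C = T_H·(COP_HP − 1)/COP_HP = 309.82 × (10.4 − 1)/10.4 = 280 K.

T_C ≈ 280 K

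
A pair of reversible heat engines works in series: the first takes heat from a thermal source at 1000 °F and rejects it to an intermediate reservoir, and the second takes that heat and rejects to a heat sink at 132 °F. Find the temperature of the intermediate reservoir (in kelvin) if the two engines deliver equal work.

T_H = 1000 °F → (1000 − 32) × 5/9 = 537.78 °C = 810.93 K.
T_C = 132 °F → (132 − 32) × 5/9 = 55.56 °C = 328.71 K.
For reversible stages Q_m = Q_H·(T_m/T_H). Setting W₁ = Q_H(1 − T_m/T_H) equal to W₂ = Q_m(1 − T_C/T_m) = Q_H·(T_m − T_C)/T_H gives T_H − T_m = T_m − T_C, so T_m = (T_H + T_C)/2 = (810.93 + 328.71)/2 = 570 K.

T_m ≈ 570 K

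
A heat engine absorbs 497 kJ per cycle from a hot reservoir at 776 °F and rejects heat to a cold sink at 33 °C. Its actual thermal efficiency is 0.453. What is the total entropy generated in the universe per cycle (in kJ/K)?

T_H = 776 °F → (776 − 32) × 5/9 = 413.33 °C = 686.48 K.
T_C = 33 °C → 33 + 273.15 = 306.15 K.
W = η·Q_H = 0.453 × 497 = 225.1 kJ, so Q_C = Q_H − W = 271.9 kJ.
Entropy balance on the reservoirs: −Q_H/T_H = -0.7240 kJ/K, +Q_C/T_C = 0.8880 kJ/K.
ΔS_univ = −Q_H/T_H + Q_C/T_C = 0.1640 kJ/K (> 0, since η = 0.453 < η_Carnot = 0.554).

ΔS_univ ≈ 0.1640 kJ/K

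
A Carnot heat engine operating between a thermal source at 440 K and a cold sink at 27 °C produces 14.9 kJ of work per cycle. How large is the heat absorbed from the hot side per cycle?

Q_H ≈ 46.9 kJ

T_C = 27 °C → 27 + 273.15 = 300.15 K.
Carnot efficiency: η = 1 − T_C/T_H = 1 − 300.15/440.00 = 0.3178.
Q_H = W/η = 14.9/0.3178 = 46.9 kJ.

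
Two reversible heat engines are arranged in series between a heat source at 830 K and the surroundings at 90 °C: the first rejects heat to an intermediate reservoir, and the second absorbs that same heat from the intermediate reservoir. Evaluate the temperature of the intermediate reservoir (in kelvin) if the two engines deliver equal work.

T_C = 90 °C → 90 + 273.15 = 363.15 K.
For reversible stages Q_m = Q_H·(T_m/T_H). Setting W₁ = Q_H(1 − T_m/T_H) equal to W₂ = Q_m(1 − T_C/T_m) = Q_H·(T_m − T_C)/T_H gives T_H − T_m = T_m − T_C, so T_m = (T_H + T_C)/2 = (830.00 + 363.15)/2 = 597 K.

T_m ≈ 597 K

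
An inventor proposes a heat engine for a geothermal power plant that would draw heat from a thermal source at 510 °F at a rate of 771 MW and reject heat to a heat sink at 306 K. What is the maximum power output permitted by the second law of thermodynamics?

T_H = 510 °F → (510 − 32) × 5/9 = 265.56 °C = 538.71 K.
The second-law ceiling is the Carnot efficiency, η_max = 1 − T_C/T_H = 1 − 306.00/538.71 = 0.4320.
W_max = η_max · Q_H = 0.4320 × 771 = 333 MW.

Ẇ_max ≈ 333 MW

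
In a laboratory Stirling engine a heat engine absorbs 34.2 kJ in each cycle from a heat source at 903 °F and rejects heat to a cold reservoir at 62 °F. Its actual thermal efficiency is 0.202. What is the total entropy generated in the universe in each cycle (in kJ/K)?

T_H = 903 °F → (903 − 32) × 5/9 = 483.89 °C = 757.04 K.
T_C = 62 °F → (62 − 32) × 5/9 = 16.67 °C = 289.82 K.
W = η·Q_H = 0.202 × 34.2 = 6.908 kJ, so Q_C = Q_H − W = 27.29 kJ.
Reservoir entropy changes: ΔS_H = −Q_H/T_H = −34.2/757.04 = -0.04518 kJ/K and ΔS_C = +Q_C/T_C = 27.29/289.82 = 0.09417 kJ/K.
ΔS_univ = −Q_H/T_H + Q_C/T_C = 0.0490 kJ/K (> 0, since η = 0.202 < η_Carnot = 0.617).

ΔS_univ ≈ 0.0490 kJ/K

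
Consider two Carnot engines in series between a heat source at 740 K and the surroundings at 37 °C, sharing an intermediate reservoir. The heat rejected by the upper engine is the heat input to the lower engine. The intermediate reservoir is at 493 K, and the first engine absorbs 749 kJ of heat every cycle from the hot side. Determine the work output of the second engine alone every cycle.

T_C = 37 °C → 37 + 273.15 = 310.15 K.
Heat entering the second stage: Q_m = Q_H·(T_m/T_H) = 749 × 493.00/740.00 = 499 kJ.
Second-stage efficiency η₂ = 1 − T_C/T_m = 1 − 310.15/493.00 = 0.3709, so W₂ = η₂·Q_m = 185 kJ.

W₂ ≈ 185 kJ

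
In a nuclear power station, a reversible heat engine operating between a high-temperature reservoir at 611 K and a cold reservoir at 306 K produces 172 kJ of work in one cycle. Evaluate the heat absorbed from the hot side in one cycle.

Q_H ≈ 345 kJ

The Carnot efficiency is η = 1 − T_C/T_H = 1 − 306.00/611.00 = 0.4992.
Q_H = W/η = 172/0.4992 = 345 kJ.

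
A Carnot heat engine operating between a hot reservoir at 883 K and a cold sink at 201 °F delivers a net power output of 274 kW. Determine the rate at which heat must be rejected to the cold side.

T_C = 201 °F → (201 − 32) × 5/9 = 93.89 °C = 367.04 K.
η_rev = 1 − T_C/T_H = 1 − 367.04/883.00 = 0.5843.
Since Q_C/Q_H = T_C/T_H and Q_H = W/η, Q_C = W·T_C/(T_H − T_C) = 274 × 367.04/515.96 = 195 kW.

Q̇_C ≈ 195 kW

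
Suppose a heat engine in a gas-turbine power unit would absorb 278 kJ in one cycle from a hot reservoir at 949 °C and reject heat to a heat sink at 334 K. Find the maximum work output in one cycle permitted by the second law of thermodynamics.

W_max ≈ 202.0 kJ

T_H = 949 °C → 949 + 273.15 = 1222.15 K.
The upper bound on efficiency is η_max = 1 − T_C/T_H = 1 − 334.00/1222.15 = 0.7267.
W_max = η_max · Q_H = 0.7267 × 278 = 202.0 kJ.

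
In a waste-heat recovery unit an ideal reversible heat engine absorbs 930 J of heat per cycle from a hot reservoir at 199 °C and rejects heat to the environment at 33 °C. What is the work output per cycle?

T_H = 199 °C → 199 + 273.15 = 472.15 K.
T_C = 33 °C → 33 + 273.15 = 306.15 K.
For a reversible engine, η = 1 − T_C/T_H = 1 − 306.15/472.15 = 0.3516.
W = η·Q_H = 0.3516 × 930 = 327 J.

W ≈ 327 J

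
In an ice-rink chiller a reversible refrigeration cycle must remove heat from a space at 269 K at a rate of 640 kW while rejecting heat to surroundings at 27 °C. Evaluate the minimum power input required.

Ẇ_in ≈ 74.1 kW

T_H = 27 °C → 27 + 273.15 = 300.15 K.
Carnot COP: COP_R = T_C/(T_H − T_C) = 269.00/31.15 = 8.6356.
W = Q_C/COP_R = 640/8.6356 = 74.1 kW.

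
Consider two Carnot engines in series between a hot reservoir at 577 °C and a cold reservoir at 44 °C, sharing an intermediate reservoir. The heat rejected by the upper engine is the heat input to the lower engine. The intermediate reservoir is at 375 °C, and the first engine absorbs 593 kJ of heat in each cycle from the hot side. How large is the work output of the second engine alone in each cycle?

T_H = 577 °C → 577 + 273.15 = 850.15 K.
T_C = 44 °C → 44 + 273.15 = 317.15 K.
T_m = 375 °C → 375 + 273.15 = 648.15 K.
Heat entering the second stage: Q_m = Q_H·(T_m/T_H) = 593 × 648.15/850.15 = 452 kJ.
Second-stage efficiency η₂ = 1 − T_C/T_m = 1 − 317.15/648.15 = 0.5107, so W₂ = η₂·Q_m = 231 kJ.

W₂ ≈ 231 kJ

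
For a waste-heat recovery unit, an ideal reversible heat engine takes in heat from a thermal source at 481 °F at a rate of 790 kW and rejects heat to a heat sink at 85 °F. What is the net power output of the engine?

Ẇ ≈ 333 kW

T_H = 481 °F → (481 − 32) × 5/9 = 249.44 °C = 522.59 K.
T_C = 85 °F → (85 − 32) × 5/9 = 29.44 °C = 302.59 K.
Since the cycle is reversible, η = 1 − T_C/T_H = 1 − 302.59/522.59 = 0.4210.
W = η·Q_H = 0.4210 × 790 = 333 kW.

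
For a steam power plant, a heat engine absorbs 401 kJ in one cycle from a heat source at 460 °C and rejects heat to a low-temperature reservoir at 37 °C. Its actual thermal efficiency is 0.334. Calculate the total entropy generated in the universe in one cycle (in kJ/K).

ΔS_univ ≈ 0.314 kJ/K

T_H = 460 °C → 460 + 273.15 = 733.15 K.
T_C = 37 °C → 37 + 273.15 = 310.15 K.
W = η·Q_H = 0.334 × 401 = 133.9 kJ, so Q_C = Q_H − W = 267.1 kJ.
Entropy balance on the reservoirs: −Q_H/T_H = -0.5470 kJ/K, +Q_C/T_C = 0.8611 kJ/K.
ΔS_univ = −Q_H/T_H + Q_C/T_C = 0.314 kJ/K (> 0, since η = 0.334 < η_Carnot = 0.577).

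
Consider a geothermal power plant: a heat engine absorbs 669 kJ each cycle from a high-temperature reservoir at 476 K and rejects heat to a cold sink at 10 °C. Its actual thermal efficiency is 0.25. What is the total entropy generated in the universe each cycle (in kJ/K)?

ΔS_univ ≈ 0.367 kJ/K

T_C = 10 °C → 10 + 273.15 = 283.15 K.
W = η·Q_H = 0.25 × 669 = 167.2 kJ, so Q_C = Q_H − W = 501.8 kJ.
Entropy balance on the reservoirs: −Q_H/T_H = -1.405 kJ/K, +Q_C/T_C = 1.772 kJ/K.
ΔS_univ = −Q_H/T_H + Q_C/T_C = 0.367 kJ/K (> 0, since η = 0.25 < η_Carnot = 0.405).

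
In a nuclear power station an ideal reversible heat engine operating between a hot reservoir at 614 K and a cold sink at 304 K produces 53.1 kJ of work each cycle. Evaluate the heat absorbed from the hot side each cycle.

For a reversible engine, η = 1 − T_C/T_H = 1 − 304.00/614.00 = 0.5049.
Q_H = W/η = 53.1/0.5049 = 105 kJ.

Q_H ≈ 105 kJ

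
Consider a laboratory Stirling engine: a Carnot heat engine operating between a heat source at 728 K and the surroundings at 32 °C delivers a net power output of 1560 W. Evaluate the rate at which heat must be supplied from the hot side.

T_C = 32 °C → 32 + 273.15 = 305.15 K.
The Carnot efficiency is η = 1 − T_C/T_H = 1 − 305.15/728.00 = 0.5808.
Q_H = W/η = 1560/0.5808 = 2686 W.

Q̇_H ≈ 2686 W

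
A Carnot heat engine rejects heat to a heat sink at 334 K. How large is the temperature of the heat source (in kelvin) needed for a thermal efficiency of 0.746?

From η = 1 − T_C/T_H, solving for T_H gives T_H = T_C/(1 − η) = 334.00/(1 − 0.746) = 1310 K.

T_H ≈ 1310 K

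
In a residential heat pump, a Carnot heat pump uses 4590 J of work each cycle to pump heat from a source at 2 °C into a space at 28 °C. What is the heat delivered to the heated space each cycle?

Q_H ≈ 53160 J

T_H = 28 °C → 28 + 273.15 = 301.15 K.
T_C = 2 °C → 2 + 273.15 = 275.15 K.
Reversible heating COP: COP_HP = T_H/(T_H − T_C) = 301.15/26.00 = 11.5827.
Q_H = COP_HP · W = 11.5827 × 4590 = 53160 J.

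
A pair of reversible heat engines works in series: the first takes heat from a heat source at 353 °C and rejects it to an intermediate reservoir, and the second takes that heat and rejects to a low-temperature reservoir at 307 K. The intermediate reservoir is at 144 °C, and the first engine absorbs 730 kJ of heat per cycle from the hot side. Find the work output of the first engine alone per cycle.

T_H = 353 °C → 353 + 273.15 = 626.15 K.
T_m = 144 °C → 144 + 273.15 = 417.15 K.
First-stage efficiency η₁ = 1 − T_m/T_H = 1 − 417.15/626.15 = 0.3338.
W₁ = η₁·Q_H = 0.3338 × 730 = 243.7 kJ.

W₁ ≈ 243.7 kJ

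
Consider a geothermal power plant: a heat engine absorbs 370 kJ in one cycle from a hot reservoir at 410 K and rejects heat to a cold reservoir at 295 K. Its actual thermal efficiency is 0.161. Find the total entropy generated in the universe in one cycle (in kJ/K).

W = η·Q_H = 0.161 × 370 = 59.57 kJ, so Q_C = Q_H − W = 310.4 kJ.
Entropy balance on the reservoirs: −Q_H/T_H = -0.9024 kJ/K, +Q_C/T_C = 1.052 kJ/K.
ΔS_univ = −Q_H/T_H + Q_C/T_C = 0.1499 kJ/K (> 0, since η = 0.161 < η_Carnot = 0.280).

ΔS_univ ≈ 0.1499 kJ/K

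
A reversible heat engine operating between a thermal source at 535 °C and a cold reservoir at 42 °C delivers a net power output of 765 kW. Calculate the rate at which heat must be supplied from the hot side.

Q̇_H ≈ 1250 kW

T_H = 535 °C → 535 + 273.15 = 808.15 K.
T_C = 42 °C → 42 + 273.15 = 315.15 K.
η_rev = 1 − T_C/T_H = 1 − 315.15/808.15 = 0.6100.
Q_H = W/η = 765/0.6100 = 1250 kW.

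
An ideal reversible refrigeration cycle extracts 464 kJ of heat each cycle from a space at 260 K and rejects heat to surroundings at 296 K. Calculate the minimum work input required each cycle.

W_in ≈ 64.2 kJ

Carnot COP: COP_R = T_C/(T_H − T_C) = 260.00/36.00 = 7.2222.
W = Q_C/COP_R = 464/7.2222 = 64.2 kJ.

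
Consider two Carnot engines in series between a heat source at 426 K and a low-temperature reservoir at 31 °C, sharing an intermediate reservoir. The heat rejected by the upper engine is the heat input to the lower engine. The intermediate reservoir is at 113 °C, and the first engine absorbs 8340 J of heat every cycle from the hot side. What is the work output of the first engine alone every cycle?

W₁ ≈ 780.2 J

T_C = 31 °C → 31 + 273.15 = 304.15 K.
T_m = 113 °C → 113 + 273.15 = 386.15 K.
First-stage efficiency η₁ = 1 − T_m/T_H = 1 − 386.15/426.00 = 0.0935.
W₁ = η₁·Q_H = 0.0935 × 8340 = 780.2 J.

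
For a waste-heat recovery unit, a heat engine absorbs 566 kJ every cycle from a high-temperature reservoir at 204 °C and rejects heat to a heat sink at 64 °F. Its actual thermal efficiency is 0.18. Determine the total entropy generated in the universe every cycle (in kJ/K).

ΔS_univ ≈ 0.409 kJ/K

T_H = 204 °C → 204 + 273.15 = 477.15 K.
T_C = 64 °F → (64 − 32) × 5/9 = 17.78 °C = 290.93 K.
W = η·Q_H = 0.18 × 566 = 101.9 kJ, so Q_C = Q_H − W = 464.1 kJ.
Entropy balance on the reservoirs: −Q_H/T_H = -1.186 kJ/K, +Q_C/T_C = 1.595 kJ/K.
ΔS_univ = −Q_H/T_H + Q_C/T_C = 0.409 kJ/K (> 0, since η = 0.18 < η_Carnot = 0.390).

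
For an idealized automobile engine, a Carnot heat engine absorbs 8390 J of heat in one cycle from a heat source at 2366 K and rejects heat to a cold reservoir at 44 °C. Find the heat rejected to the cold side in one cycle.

T_C = 44 °C → 44 + 273.15 = 317.15 K.
Since the cycle is reversible, η = 1 − T_C/T_H = 1 − 317.15/2366.00 = 0.8660.
For a reversible cycle Q_C/Q_H = T_C/T_H, so Q_C = 8390 × 317.15/2366.00 = 1120 J.

Q_C ≈ 1120 J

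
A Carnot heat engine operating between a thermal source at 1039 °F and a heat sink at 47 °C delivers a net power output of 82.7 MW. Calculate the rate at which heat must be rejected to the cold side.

T_H = 1039 °F → (1039 − 32) × 5/9 = 559.44 °C = 832.59 K.
T_C = 47 °C → 47 + 273.15 = 320.15 K.
For a reversible engine, η = 1 − T_C/T_H = 1 − 320.15/832.59 = 0.6155.
Since Q_C/Q_H = T_C/T_H and Q_H = W/η, Q_C = W·T_C/(T_H − T_C) = 82.7 × 320.15/512.44 = 51.7 MW.

Q̇_C ≈ 51.7 MW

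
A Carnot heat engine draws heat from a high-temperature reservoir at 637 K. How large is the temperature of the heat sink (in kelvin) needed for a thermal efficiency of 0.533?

From η = 1 − T_C/T_H, T_C = T_H·(1 − η) = 637.00 × (1 − 0.533) = 297.5 K.

T_C ≈ 297.5 K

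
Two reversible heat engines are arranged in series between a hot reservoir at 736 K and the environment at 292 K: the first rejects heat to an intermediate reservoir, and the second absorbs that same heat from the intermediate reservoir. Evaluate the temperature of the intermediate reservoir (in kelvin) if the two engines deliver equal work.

For reversible stages Q_m = Q_H·(T_m/T_H). Setting W₁ = Q_H(1 − T_m/T_H) equal to W₂ = Q_m(1 − T_C/T_m) = Q_H·(T_m − T_C)/T_H gives T_H − T_m = T_m − T_C, so T_m = (T_H + T_C)/2 = (736.00 + 292.00)/2 = 514.0 K.

T_m ≈ 514.0 K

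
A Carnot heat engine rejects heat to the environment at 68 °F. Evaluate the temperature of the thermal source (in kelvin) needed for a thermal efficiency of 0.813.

T_C = 68 °F → (68 − 32) × 5/9 = 20.00 °C = 293.15 K.
From η = 1 − T_C/T_H, solving for T_H gives T_H = T_C/(1 − η) = 293.15/(1 − 0.813) = 1570 K.

T_H ≈ 1570 K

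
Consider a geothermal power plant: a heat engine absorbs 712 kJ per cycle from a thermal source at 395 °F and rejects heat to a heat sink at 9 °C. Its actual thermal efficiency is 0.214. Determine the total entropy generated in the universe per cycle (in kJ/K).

ΔS_univ ≈ 0.4839 kJ/K

T_H = 395 °F → (395 − 32) × 5/9 = 201.67 °C = 474.82 K.
T_C = 9 °C → 9 + 273.15 = 282.15 K.
W = η·Q_H = 0.214 × 712 = 152.4 kJ, so Q_C = Q_H − W = 559.6 kJ.
Reservoir entropy changes: ΔS_H = −Q_H/T_H = −712/474.82 = -1.500 kJ/K and ΔS_C = +Q_C/T_C = 559.6/282.15 = 1.983 kJ/K.
ΔS_univ = −Q_H/T_H + Q_C/T_C = 0.4839 kJ/K (> 0, since η = 0.214 < η_Carnot = 0.406).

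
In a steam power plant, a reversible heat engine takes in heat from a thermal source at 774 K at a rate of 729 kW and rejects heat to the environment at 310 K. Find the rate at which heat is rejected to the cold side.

Q̇_C ≈ 292 kW

The Carnot efficiency is η = 1 − T_C/T_H = 1 − 310.00/774.00 = 0.5995.
For a reversible cycle Q_C/Q_H = T_C/T_H, so Q_C = 729 × 310.00/774.00 = 292 kW.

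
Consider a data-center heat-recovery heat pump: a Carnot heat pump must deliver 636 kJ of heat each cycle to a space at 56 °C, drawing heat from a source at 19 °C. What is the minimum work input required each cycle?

T_H = 56 °C → 56 + 273.15 = 329.15 K.
T_C = 19 °C → 19 + 273.15 = 292.15 K.
COP_HP = T_H/(T_H − T_C) = 329.15/37.00 = 8.8959.
W = Q_H/COP_HP = 636/8.8959 = 71.49 kJ.

W_in ≈ 71.49 kJ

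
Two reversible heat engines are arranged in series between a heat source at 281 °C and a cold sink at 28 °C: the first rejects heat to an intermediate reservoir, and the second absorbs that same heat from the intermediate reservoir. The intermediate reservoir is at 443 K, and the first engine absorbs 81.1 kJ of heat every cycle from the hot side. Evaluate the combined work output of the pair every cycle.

T_H = 281 °C → 281 + 273.15 = 554.15 K.
T_C = 28 °C → 28 + 273.15 = 301.15 K.
Two reversible stages in series are equivalent to a single Carnot engine between T_H and T_C, so η_total = 1 − T_C/T_H = 1 − 301.15/554.15 = 0.4566.
W_total = η_total · Q_H = 0.4566 × 81.1 = 37.0 kJ.

W_total ≈ 37.0 kJ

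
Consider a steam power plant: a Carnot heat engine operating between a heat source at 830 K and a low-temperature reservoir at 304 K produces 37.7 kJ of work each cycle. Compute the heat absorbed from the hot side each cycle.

Q_H ≈ 59.5 kJ

η_rev = 1 − T_C/T_H = 1 − 304.00/830.00 = 0.6337.
Q_H = W/η = 37.7/0.6337 = 59.5 kJ.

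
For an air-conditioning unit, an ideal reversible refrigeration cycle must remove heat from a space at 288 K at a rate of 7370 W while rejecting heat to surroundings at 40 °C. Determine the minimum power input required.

T_H = 40 °C → 40 + 273.15 = 313.15 K.
Carnot COP: COP_R = T_C/(T_H − T_C) = 288.00/25.15 = 11.4513.
W = Q_C/COP_R = 7370/11.4513 = 643.6 W.

Ẇ_in ≈ 643.6 W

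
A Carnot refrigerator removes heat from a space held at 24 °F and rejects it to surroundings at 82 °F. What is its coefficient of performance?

T_H = 82 °F → (82 − 32) × 5/9 = 27.78 °C = 300.93 K.
T_C = 24 °F → (24 − 32) × 5/9 = -4.44 °C = 268.71 K.
The reversible coefficient of performance is COP_R = T_C/(T_H − T_C) = 268.71/(300.93 − 268.71) = 8.34.

COP_R ≈ 8.34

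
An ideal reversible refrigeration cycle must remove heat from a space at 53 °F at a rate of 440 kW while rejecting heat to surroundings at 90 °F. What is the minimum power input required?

T_H = 90 °F → (90 − 32) × 5/9 = 32.22 °C = 305.37 K.
T_C = 53 °F → (53 − 32) × 5/9 = 11.67 °C = 284.82 K.
Carnot COP: COP_R = T_C/(T_H − T_C) = 284.82/20.56 = 13.8559.
W = Q_C/COP_R = 440/13.8559 = 31.8 kW.

Ẇ_in ≈ 31.8 kW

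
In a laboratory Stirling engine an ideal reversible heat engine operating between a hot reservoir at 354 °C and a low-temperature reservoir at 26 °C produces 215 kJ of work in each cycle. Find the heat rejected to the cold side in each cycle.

Q_C ≈ 196.1 kJ

T_H = 354 °C → 354 + 273.15 = 627.15 K.
T_C = 26 °C → 26 + 273.15 = 299.15 K.
The Carnot efficiency is η = 1 − T_C/T_H = 1 − 299.15/627.15 = 0.5230.
Since Q_C/Q_H = T_C/T_H and Q_H = W/η, Q_C = W·T_C/(T_H − T_C) = 215 × 299.15/328.00 = 196.1 kJ.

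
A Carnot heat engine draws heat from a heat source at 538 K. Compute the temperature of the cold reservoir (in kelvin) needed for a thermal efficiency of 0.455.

From η = 1 − T_C/T_H, T_C = T_H·(1 − η) = 538.00 × (1 − 0.455) = 293 K.

T_C ≈ 293 K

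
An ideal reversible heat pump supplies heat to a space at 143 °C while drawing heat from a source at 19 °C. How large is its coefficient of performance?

T_H = 143 °C → 143 + 273.15 = 416.15 K.
T_C = 19 °C → 19 + 273.15 = 292.15 K.
The Carnot heat-pump COP is COP_HP = T_H/(T_H − T_C) = 416.15/(416.15 − 292.15) = 3.36.

COP_HP ≈ 3.36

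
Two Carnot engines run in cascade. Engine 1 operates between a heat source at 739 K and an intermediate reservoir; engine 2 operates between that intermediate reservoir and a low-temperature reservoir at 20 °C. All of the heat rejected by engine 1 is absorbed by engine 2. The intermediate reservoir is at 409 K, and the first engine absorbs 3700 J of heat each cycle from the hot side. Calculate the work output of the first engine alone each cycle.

T_C = 20 °C → 20 + 273.15 = 293.15 K.
First-stage efficiency η₁ = 1 − T_m/T_H = 1 − 409.00/739.00 = 0.4465.
W₁ = η₁·Q_H = 0.4465 × 3700 = 1652 J.

W₁ ≈ 1652 J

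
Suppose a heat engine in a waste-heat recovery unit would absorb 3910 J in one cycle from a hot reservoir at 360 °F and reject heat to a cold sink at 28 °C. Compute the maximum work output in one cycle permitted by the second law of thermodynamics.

T_H = 360 °F → (360 − 32) × 5/9 = 182.22 °C = 455.37 K.
T_C = 28 °C → 28 + 273.15 = 301.15 K.
The upper bound on efficiency is η_max = 1 − T_C/T_H = 1 − 301.15/455.37 = 0.3387.
W_max = η_max · Q_H = 0.3387 × 3910 = 1320 J.

W_max ≈ 1320 J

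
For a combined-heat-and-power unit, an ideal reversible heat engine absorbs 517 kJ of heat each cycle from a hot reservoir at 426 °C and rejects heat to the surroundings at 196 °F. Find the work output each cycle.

W ≈ 247.6 kJ

T_H = 426 °C → 426 + 273.15 = 699.15 K.
T_C = 196 °F → (196 − 32) × 5/9 = 91.11 °C = 364.26 K.
Carnot efficiency: η = 1 − T_C/T_H = 1 − 364.26/699.15 = 0.4790.
W = η·Q_H = 0.4790 × 517 = 247.6 kJ.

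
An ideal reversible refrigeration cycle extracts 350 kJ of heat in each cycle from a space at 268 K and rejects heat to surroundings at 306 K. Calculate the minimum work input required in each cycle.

W_in ≈ 49.63 kJ

Carnot COP: COP_R = T_C/(T_H − T_C) = 268.00/38.00 = 7.0526.
W = Q_C/COP_R = 350/7.0526 = 49.63 kJ.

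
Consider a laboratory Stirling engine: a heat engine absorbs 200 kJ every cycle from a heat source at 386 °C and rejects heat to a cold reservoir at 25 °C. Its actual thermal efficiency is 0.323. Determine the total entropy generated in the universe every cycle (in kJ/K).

ΔS_univ ≈ 0.151 kJ/K

T_H = 386 °C → 386 + 273.15 = 659.15 K.
T_C = 25 °C → 25 + 273.15 = 298.15 K.
W = η·Q_H = 0.323 × 200 = 64.60 kJ, so Q_C = Q_H − W = 135.4 kJ.
The hot reservoir loses entropy Q_H/T_H = 200/659.15 = 0.3034 kJ/K; the cold reservoir gains Q_C/T_C = 135.4/298.15 = 0.4541 kJ/K.
ΔS_univ = −Q_H/T_H + Q_C/T_C = 0.151 kJ/K (> 0, since η = 0.323 < η_Carnot = 0.548).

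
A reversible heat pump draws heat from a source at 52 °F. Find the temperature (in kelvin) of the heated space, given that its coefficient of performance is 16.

T_C = 52 °F → (52 − 32) × 5/9 = 11.11 °C = 284.26 K.
COP_HP = T_H/(T_H − T_C) ⇒ T_H = T_C·COP_HP/(COP_HP − 1) = 284.26 × 16/(16 − 1) = 303.2 K.

T_H ≈ 303.2 K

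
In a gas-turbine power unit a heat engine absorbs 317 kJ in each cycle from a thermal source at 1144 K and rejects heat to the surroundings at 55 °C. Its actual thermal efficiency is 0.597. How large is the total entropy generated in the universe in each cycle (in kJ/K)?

ΔS_univ ≈ 0.1122 kJ/K

T_C = 55 °C → 55 + 273.15 = 328.15 K.
W = η·Q_H = 0.597 × 317 = 189.2 kJ, so Q_C = Q_H − W = 127.8 kJ.
The hot reservoir loses entropy Q_H/T_H = 317/1144.00 = 0.2771 kJ/K; the cold reservoir gains Q_C/T_C = 127.8/328.15 = 0.3893 kJ/K.
ΔS_univ = −Q_H/T_H + Q_C/T_C = 0.1122 kJ/K (> 0, since η = 0.597 < η_Carnot = 0.713).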